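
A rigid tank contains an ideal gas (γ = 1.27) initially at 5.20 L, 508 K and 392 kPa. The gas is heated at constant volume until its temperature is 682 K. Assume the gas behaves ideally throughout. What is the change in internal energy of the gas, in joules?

2590 J

n = P₁V₁/(RT₁) = 392×5.20/(8.314×508) = 0.483 mol.
Isochoric: V stays 5.20 L; P/T = const ⇒ T₂ = 682 K, P₂ = 526 kPa.
For an ideal gas ΔU = nCvΔT with Cv = R/(γ−1) = 30.8 J/(mol·K).
ΔU = 0.483×30.8×(682−508) = 2590 J.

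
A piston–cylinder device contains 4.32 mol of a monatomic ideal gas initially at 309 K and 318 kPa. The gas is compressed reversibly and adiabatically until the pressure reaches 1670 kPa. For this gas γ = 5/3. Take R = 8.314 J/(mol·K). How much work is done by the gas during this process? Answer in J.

V₁ = nRT₁/P₁ = 4.32×8.314×309/318 = 34.9 L.
Adiabatic: T₂/T₁ = (P₂/P₁)^((γ−1)/γ) ⇒ T₂ = 309×(5.25)^0.400 = 600 K; V₂ = 12.9 L.
ΔU = nCvΔT = 4.32×12.5×(600−309) = 15700 J.
Q = 0 for an adiabatic process, so W = −ΔU = -15700 J.

-15700 J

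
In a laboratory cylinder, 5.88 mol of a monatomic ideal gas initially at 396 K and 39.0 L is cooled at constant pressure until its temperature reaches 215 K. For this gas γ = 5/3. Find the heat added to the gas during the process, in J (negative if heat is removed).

-22100 J

P₁ = nRT₁/V₁ = 5.88×8.314×396/39.0 = 496 kPa.
Isobaric: P stays 496 kPa; V/T = const ⇒ T₂ = 215 K, V₂ = 21.2 L.
W = PΔV = 496×(21.2−39.0) kPa·L = -8850 J.
ΔU = nCvΔT = 5.88×12.5×(215−396) = -13300 J.
Q = ΔU + W = nCpΔT = -22100 J.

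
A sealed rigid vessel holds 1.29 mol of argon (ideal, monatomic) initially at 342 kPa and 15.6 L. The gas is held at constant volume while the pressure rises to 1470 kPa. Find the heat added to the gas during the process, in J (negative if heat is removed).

T₁ = P₁V₁/(nR) = 342×15.6/(1.29×8.314) = 497 K.
Isochoric: V stays 15.6 L; P/T = const ⇒ T₂ = 2140 K, P₂ = 1470 kPa.
W = 0 (no volume change).
ΔU = nCvΔT = 1.29×12.5×(2140−497) = 26400 J.
Q = ΔU = 26400 J.

26400 J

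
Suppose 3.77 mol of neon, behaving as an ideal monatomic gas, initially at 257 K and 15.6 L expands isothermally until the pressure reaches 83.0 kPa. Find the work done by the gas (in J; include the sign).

14700 J

P₁ = nRT₁/V₁ = 3.77×8.314×257/15.6 = 516 kPa.
Isothermal: T stays 257 K; PV = const ⇒ V₂ = 97.1 L, P₂ = 83.0 kPa.
W = nRT ln(V₂/V₁) = 3.77×8.314×257×ln(6.22) = 14700 J.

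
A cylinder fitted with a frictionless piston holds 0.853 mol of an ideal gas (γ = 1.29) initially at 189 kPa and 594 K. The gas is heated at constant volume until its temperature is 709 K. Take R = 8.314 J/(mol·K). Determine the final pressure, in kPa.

V₁ = nRT₁/P₁ = 0.853×8.314×594/189 = 22.3 L.
Isochoric: V stays 22.3 L; P/T = const ⇒ T₂ = 709 K, P₂ = 226 kPa.

226 kPa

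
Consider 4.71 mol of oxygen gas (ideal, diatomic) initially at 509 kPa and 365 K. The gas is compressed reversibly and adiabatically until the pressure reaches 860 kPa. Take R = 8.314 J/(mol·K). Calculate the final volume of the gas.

19.3 L

V₁ = nRT₁/P₁ = 4.71×8.314×365/509 = 28.1 L.
Adiabatic: T₂/T₁ = (P₂/P₁)^((γ−1)/γ) ⇒ T₂ = 365×(1.69)^0.286 = 424 K; V₂ = 19.3 L.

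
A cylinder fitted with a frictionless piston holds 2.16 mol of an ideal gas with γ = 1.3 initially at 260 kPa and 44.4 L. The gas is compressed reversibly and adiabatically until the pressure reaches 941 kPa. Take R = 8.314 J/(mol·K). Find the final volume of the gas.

T₁ = P₁V₁/(nR) = 260×44.4/(2.16×8.314) = 643 K.
Adiabatic: T₂/T₁ = (P₂/P₁)^((γ−1)/γ) ⇒ T₂ = 643×(3.62)^0.231 = 865 K; V₂ = 16.5 L.

16.5 L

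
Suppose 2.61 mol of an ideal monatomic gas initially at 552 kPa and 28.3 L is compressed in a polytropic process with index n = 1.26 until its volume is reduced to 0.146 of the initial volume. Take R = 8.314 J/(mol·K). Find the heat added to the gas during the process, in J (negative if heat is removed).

-23800 J

T₁ = P₁V₁/(nR) = 552×28.3/(2.61×8.314) = 720 K.
Polytropic n=1.26: T₂ = T₁(V₁/V₂)^(n−1) = 720×(6.85)^0.26 = 1190 K; P₂ = P₁(V₁/V₂)^n = 6240 kPa.
W = (P₁V₁−P₂V₂)/(n−1) = (552×28.3−6240×4.13)/0.26 = -39000 J.
ΔU = nCvΔT = 2.61×12.5×(1190−720) = 15200 J.
Q = ΔU + W = -23800 J.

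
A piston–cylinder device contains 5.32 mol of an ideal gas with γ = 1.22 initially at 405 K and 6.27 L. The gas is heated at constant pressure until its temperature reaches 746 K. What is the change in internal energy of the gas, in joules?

P₁ = nRT₁/V₁ = 5.32×8.314×405/6.27 = 2860 kPa.
Isobaric: P stays 2860 kPa; V/T = const ⇒ T₂ = 746 K, V₂ = 11.5 L.
For an ideal gas ΔU = nCvΔT with Cv = R/(γ−1) = 37.8 J/(mol·K).
ΔU = 5.32×37.8×(746−405) = 68600 J.

68600 J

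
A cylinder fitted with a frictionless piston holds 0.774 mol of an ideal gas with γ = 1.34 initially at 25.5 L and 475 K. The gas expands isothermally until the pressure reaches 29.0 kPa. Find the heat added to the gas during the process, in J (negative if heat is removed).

P₁ = nRT₁/V₁ = 0.774×8.314×475/25.5 = 120 kPa.
Isothermal: T stays 475 K; PV = const ⇒ V₂ = 105 L, P₂ = 29.0 kPa.
ΔU = 0 (ideal gas, T constant).
W = nRT ln(V₂/V₁) = 0.774×8.314×475×ln(4.13) = 4340 J.
Q = ΔU + W = 4340 J.

4340 J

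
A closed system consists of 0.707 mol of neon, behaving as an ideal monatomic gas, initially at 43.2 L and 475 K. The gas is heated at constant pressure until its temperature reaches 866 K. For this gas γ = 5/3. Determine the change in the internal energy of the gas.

3450 J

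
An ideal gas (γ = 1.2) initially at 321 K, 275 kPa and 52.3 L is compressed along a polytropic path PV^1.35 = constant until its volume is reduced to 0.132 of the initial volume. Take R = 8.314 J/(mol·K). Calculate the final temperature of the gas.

Polytropic n=1.35: T₂ = T₁(V₁/V₂)^(n−1) = 321×(7.58)^0.35 = 652 K; P₂ = P₁(V₁/V₂)^n = 4230 kPa.

652 K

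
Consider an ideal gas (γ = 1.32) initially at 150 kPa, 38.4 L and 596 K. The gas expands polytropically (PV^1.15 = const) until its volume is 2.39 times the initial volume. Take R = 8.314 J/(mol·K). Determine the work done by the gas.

4700 J

n = P₁V₁/(RT₁) = 150×38.4/(8.314×596) = 1.16 mol.
Polytropic n=1.15: T₂ = T₁(V₁/V₂)^(n−1) = 596×(0.418)^0.15 = 523 K; P₂ = P₁(V₁/V₂)^n = 55.1 kPa.
W = (P₁V₁−P₂V₂)/(n−1) = (150×38.4−55.1×91.8)/0.15 = 4700 J.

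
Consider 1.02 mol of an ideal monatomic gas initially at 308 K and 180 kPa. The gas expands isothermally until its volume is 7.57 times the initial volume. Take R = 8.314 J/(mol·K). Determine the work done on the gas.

V₁ = nRT₁/P₁ = 1.02×8.314×308/180 = 14.5 L.
Isothermal: T stays 308 K; PV = const ⇒ V₂ = 110 L, P₂ = 23.8 kPa.
W = nRT ln(V₂/V₁) = 1.02×8.314×308×ln(7.57) = 5290 J.
Work done on the gas = −W_by = -5290 J.

-5290 J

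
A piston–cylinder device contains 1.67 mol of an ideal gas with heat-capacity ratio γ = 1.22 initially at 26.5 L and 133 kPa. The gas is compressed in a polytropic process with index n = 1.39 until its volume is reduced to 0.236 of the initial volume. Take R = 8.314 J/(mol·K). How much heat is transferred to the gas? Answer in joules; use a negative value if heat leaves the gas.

T₁ = P₁V₁/(nR) = 133×26.5/(1.67×8.314) = 254 K.
Polytropic n=1.39: T₂ = T₁(V₁/V₂)^(n−1) = 254×(4.24)^0.39 = 446 K; P₂ = P₁(V₁/V₂)^n = 990 kPa.
W = (P₁V₁−P₂V₂)/(n−1) = (133×26.5−990×6.25)/0.39 = -6830 J.
ΔU = nCvΔT = 1.67×37.8×(446−254) = 12100 J.
Q = ΔU + W = 5280 J.

5280 J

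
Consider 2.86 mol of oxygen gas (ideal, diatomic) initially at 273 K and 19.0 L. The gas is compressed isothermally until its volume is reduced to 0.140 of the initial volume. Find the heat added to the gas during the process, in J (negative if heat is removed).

P₁ = nRT₁/V₁ = 2.86×8.314×273/19.0 = 342 kPa.
Isothermal: T stays 273 K; PV = const ⇒ V₂ = 2.66 L, P₂ = 2440 kPa.
ΔU = 0 (ideal gas, T constant).
W = nRT ln(V₂/V₁) = 2.86×8.314×273×ln(0.140) = -12800 J.
Q = ΔU + W = -12800 J.

-12800 J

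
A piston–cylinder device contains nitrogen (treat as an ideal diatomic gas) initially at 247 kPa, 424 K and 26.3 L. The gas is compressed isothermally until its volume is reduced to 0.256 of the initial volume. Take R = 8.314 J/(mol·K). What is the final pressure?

965 kPa

Isothermal: T stays 424 K; PV = const ⇒ V₂ = 6.73 L, P₂ = 965 kPa.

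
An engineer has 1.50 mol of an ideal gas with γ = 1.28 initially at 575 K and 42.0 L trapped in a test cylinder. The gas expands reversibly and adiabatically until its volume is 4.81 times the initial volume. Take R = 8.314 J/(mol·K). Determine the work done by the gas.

P₁ = nRT₁/V₁ = 1.50×8.314×575/42.0 = 171 kPa.
Adiabatic: TV^(γ−1) = const ⇒ T₂ = 575×(0.208)^0.280 = 370 K; PV^γ = const ⇒ P₂ = 22.9 kPa.
ΔU = nCvΔT = 1.50×29.7×(370−575) = -9110 J.
Q = 0 for an adiabatic process, so W = −ΔU = 9110 J.

9110 J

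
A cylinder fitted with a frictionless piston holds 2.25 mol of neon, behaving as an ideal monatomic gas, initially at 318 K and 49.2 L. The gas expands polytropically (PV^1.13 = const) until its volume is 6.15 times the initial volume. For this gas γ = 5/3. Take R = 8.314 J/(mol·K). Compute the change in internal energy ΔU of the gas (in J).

-1880 J

P₁ = nRT₁/V₁ = 2.25×8.314×318/49.2 = 121 kPa.
Polytropic n=1.13: T₂ = T₁(V₁/V₂)^(n−1) = 318×(0.163)^0.13 = 251 K; P₂ = P₁(V₁/V₂)^n = 15.5 kPa.
For an ideal gas ΔU = nCvΔT with Cv = (3/2)R = 12.5 J/(mol·K).
ΔU = 2.25×12.5×(251−318) = -1880 J.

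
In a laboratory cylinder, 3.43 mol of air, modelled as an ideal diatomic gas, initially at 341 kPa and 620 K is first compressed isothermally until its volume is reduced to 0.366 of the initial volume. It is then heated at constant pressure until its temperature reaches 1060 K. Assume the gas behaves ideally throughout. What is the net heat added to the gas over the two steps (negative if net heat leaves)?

V₁ = nRT₁/P₁ = 3.43×8.314×620/341 = 51.8 L.
Step 1 — Isothermal: T stays 620 K; PV = const ⇒ V₂ = 19.0 L, P₂ = 932 kPa.
ΔU = 0 (ideal gas, T constant).
W = nRT ln(V₂/V₁) = 3.43×8.314×620×ln(0.366) = -17800 J.
Q = ΔU + W = -17800 J.
State after step 1: P = 932 kPa, V = 19.0 L, T = 620 K.
Step 2 — Isobaric: P stays 932 kPa; V/T = const ⇒ T₂ = 1060 K, V₂ = 32.4 L.
W = PΔV = 932×(32.4−19.0) kPa·L = 12500 J.
ΔU = nCvΔT = 3.43×20.8×(1060−620) = 31400 J.
Q = ΔU + W = nCpΔT = 43900 J.
Net over both steps: W = -5220 J, Q = 26100 J, ΔU = 31400 J.

26100 J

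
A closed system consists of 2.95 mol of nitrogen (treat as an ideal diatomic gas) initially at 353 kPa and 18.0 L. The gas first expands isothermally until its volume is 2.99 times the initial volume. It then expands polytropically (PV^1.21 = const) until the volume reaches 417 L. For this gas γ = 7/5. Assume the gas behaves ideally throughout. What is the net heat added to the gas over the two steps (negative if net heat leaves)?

12000 J

T₁ = P₁V₁/(nR) = 353×18.0/(2.95×8.314) = 259 K.
Step 1 — Isothermal: T stays 259 K; PV = const ⇒ V₂ = 53.8 L, P₂ = 118 kPa.
ΔU = 0 (ideal gas, T constant).
W = nRT ln(V₂/V₁) = 2.95×8.314×259×ln(2.99) = 6960 J.
Q = ΔU + W = 6960 J.
State after step 1: P = 118 kPa, V = 53.8 L, T = 259 K.
Step 2 — Polytropic n=1.21: T₂ = T₁(V₁/V₂)^(n−1) = 259×(0.129)^0.21 = 169 K; P₂ = P₁(V₁/V₂)^n = 9.91 kPa.
W = (P₁V₁−P₂V₂)/(n−1) = (118×53.8−9.91×417)/0.21 = 10600 J.
ΔU = nCvΔT = 2.95×20.8×(169−259) = -5550 J.
Q = ΔU + W = 5020 J.
Net over both steps: W = 17500 J, Q = 12000 J, ΔU = -5550 J.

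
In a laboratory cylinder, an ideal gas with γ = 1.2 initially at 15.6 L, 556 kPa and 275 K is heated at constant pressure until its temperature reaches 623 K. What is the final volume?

35.3 L

Isobaric: P stays 556 kPa; V/T = const ⇒ T₂ = 623 K, V₂ = 35.3 L.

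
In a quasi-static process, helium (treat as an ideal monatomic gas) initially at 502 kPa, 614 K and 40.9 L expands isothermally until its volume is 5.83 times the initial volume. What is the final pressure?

86.1 kPa

Isothermal: T stays 614 K; PV = const ⇒ V₂ = 238 L, P₂ = 86.1 kPa.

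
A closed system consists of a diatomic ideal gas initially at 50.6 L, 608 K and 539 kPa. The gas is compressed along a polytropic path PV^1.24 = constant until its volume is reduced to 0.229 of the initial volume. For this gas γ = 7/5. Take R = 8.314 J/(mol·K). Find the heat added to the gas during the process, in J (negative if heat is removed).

n = P₁V₁/(RT₁) = 539×50.6/(8.314×608) = 5.40 mol.
Polytropic n=1.24: T₂ = T₁(V₁/V₂)^(n−1) = 608×(4.37)^0.24 = 866 K; P₂ = P₁(V₁/V₂)^n = 3350 kPa.
W = (P₁V₁−P₂V₂)/(n−1) = (539×50.6−3350×11.6)/0.24 = -48200 J.
ΔU = nCvΔT = 5.40×20.8×(866−608) = 28900 J.
Q = ΔU + W = -19300 J.

-19300 J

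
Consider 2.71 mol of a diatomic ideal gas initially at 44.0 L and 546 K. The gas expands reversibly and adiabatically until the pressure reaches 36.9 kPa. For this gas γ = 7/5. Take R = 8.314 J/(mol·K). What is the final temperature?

P₁ = nRT₁/V₁ = 2.71×8.314×546/44.0 = 280 kPa.
Adiabatic: T₂/T₁ = (P₂/P₁)^((γ−1)/γ) ⇒ T₂ = 546×(0.132)^0.286 = 306 K; V₂ = 187 L.

306 K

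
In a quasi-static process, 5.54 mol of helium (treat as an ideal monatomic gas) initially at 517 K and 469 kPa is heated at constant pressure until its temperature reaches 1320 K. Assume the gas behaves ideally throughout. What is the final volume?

130 L

V₁ = nRT₁/P₁ = 5.54×8.314×517/469 = 50.8 L.
Isobaric: P stays 469 kPa; V/T = const ⇒ T₂ = 1320 K, V₂ = 130 L.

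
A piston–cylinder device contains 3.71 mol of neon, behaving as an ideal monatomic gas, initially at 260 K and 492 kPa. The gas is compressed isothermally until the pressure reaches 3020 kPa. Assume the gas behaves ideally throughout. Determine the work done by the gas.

-14600 J

V₁ = nRT₁/P₁ = 3.71×8.314×260/492 = 16.3 L.
Isothermal: T stays 260 K; PV = const ⇒ V₂ = 2.66 L, P₂ = 3020 kPa.
W = nRT ln(V₂/V₁) = 3.71×8.314×260×ln(0.163) = -14600 J.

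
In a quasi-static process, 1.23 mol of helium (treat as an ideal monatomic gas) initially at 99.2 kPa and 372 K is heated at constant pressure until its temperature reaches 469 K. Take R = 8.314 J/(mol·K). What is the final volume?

48.3 L

V₁ = nRT₁/P₁ = 1.23×8.314×372/99.2 = 38.3 L.
Isobaric: P stays 99.2 kPa; V/T = const ⇒ T₂ = 469 K, V₂ = 48.3 L.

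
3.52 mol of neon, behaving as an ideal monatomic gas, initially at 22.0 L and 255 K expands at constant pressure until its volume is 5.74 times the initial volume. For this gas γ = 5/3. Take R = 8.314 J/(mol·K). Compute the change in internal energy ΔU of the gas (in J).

53100 J

P₁ = nRT₁/V₁ = 3.52×8.314×255/22.0 = 339 kPa.
Isobaric: P stays 339 kPa; V/T = const ⇒ T₂ = 1460 K, V₂ = 126 L.
For an ideal gas ΔU = nCvΔT with Cv = (3/2)R = 12.5 J/(mol·K).
ΔU = 3.52×12.5×(1460−255) = 53100 J.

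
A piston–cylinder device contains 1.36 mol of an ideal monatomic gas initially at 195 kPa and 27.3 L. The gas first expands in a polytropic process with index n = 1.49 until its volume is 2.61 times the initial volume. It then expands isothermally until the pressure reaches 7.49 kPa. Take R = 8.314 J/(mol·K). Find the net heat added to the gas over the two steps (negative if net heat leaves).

7170 J

T₁ = P₁V₁/(nR) = 195×27.3/(1.36×8.314) = 471 K.
Step 1 — Polytropic n=1.49: T₂ = T₁(V₁/V₂)^(n−1) = 471×(0.383)^0.49 = 294 K; P₂ = P₁(V₁/V₂)^n = 46.7 kPa.
W = (P₁V₁−P₂V₂)/(n−1) = (195×27.3−46.7×71.3)/0.49 = 4070 J.
ΔU = nCvΔT = 1.36×12.5×(294−471) = -2990 J.
Q = ΔU + W = 1080 J.
State after step 1: P = 46.7 kPa, V = 71.3 L, T = 294 K.
Step 2 — Isothermal: T stays 294 K; PV = const ⇒ V₂ = 444 L, P₂ = 7.49 kPa.
ΔU = 0 (ideal gas, T constant).
W = nRT ln(V₂/V₁) = 1.36×8.314×294×ln(6.23) = 6090 J.
Q = ΔU + W = 6090 J.
Net over both steps: W = 10200 J, Q = 7170 J, ΔU = -2990 J.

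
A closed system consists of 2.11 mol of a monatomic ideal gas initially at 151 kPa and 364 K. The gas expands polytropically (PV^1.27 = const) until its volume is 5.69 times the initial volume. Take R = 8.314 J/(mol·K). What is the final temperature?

V₁ = nRT₁/P₁ = 2.11×8.314×364/151 = 42.3 L.
Polytropic n=1.27: T₂ = T₁(V₁/V₂)^(n−1) = 364×(0.176)^0.27 = 228 K; P₂ = P₁(V₁/V₂)^n = 16.6 kPa.

228 K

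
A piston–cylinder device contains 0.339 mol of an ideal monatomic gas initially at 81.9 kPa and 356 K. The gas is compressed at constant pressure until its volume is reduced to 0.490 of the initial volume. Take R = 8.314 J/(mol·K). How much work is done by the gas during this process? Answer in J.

-512 J

V₁ = nRT₁/P₁ = 0.339×8.314×356/81.9 = 12.3 L.
Isobaric: P stays 81.9 kPa; V/T = const ⇒ T₂ = 174 K, V₂ = 6.00 L.
W = PΔV = 81.9×(6.00−12.3) kPa·L = -512 J.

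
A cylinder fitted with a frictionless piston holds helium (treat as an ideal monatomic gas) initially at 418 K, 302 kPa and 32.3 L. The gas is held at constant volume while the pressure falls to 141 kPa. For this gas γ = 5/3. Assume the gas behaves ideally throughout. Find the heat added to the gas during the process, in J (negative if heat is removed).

n = P₁V₁/(RT₁) = 302×32.3/(8.314×418) = 2.81 mol.
Isochoric: V stays 32.3 L; P/T = const ⇒ T₂ = 195 K, P₂ = 141 kPa.
W = 0 (no volume change).
ΔU = nCvΔT = 2.81×12.5×(195−418) = -7800 J.
Q = ΔU = -7800 J.

-7800 J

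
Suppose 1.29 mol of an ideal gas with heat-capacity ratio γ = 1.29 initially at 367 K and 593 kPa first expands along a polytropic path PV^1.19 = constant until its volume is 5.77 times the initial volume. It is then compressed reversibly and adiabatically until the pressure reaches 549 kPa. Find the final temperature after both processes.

413 K

V₁ = nRT₁/P₁ = 1.29×8.314×367/593 = 6.64 L.
Step 1 — Polytropic n=1.19: T₂ = T₁(V₁/V₂)^(n−1) = 367×(0.173)^0.19 = 263 K; P₂ = P₁(V₁/V₂)^n = 73.7 kPa.
W = (P₁V₁−P₂V₂)/(n−1) = (593×6.64−73.7×38.3)/0.19 = 5870 J.
ΔU = nCvΔT = 1.29×28.7×(263−367) = -3840 J.
Q = ΔU + W = 2020 J.
State after step 1: P = 73.7 kPa, V = 38.3 L, T = 263 K.
Step 2 — Adiabatic: T₂/T₁ = (P₂/P₁)^((γ−1)/γ) ⇒ T₂ = 263×(7.45)^0.225 = 413 K; V₂ = 8.07 L.
ΔU = nCvΔT = 1.29×28.7×(413−263) = 5550 J.
Q = 0 for an adiabatic process, so W = −ΔU = -5550 J.
Net over both steps: W = 315 J, Q = 2020 J, ΔU = 1710 J.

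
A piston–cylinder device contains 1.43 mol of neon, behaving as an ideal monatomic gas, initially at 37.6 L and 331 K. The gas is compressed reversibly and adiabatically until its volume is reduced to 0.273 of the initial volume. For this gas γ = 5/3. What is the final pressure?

911 kPa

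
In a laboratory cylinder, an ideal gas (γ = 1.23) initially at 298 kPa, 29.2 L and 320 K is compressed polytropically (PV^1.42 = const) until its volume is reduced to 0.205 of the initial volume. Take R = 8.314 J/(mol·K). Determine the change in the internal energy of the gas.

n = P₁V₁/(RT₁) = 298×29.2/(8.314×320) = 3.27 mol.
Polytropic n=1.42: T₂ = T₁(V₁/V₂)^(n−1) = 320×(4.88)^0.42 = 623 K; P₂ = P₁(V₁/V₂)^n = 2830 kPa.
For an ideal gas ΔU = nCvΔT with Cv = R/(γ−1) = 36.1 J/(mol·K).
ΔU = 3.27×36.1×(623−320) = 35800 J.

35800 J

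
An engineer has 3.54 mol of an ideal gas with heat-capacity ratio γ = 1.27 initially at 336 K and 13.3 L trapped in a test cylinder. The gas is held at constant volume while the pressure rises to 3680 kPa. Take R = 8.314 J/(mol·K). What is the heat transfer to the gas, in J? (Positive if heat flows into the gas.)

P₁ = nRT₁/V₁ = 3.54×8.314×336/13.3 = 744 kPa.
Isochoric: V stays 13.3 L; P/T = const ⇒ T₂ = 1660 K, P₂ = 3680 kPa.
W = 0 (no volume change).
ΔU = nCvΔT = 3.54×30.8×(1660−336) = 145000 J.
Q = ΔU = 145000 J.

145000 J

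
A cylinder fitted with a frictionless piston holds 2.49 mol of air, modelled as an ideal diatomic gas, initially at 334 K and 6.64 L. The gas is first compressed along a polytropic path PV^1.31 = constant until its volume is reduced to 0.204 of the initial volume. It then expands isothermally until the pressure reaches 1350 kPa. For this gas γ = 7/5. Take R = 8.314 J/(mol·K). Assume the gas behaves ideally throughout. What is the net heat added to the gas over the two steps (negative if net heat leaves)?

17400 J

P₁ = nRT₁/V₁ = 2.49×8.314×334/6.64 = 1040 kPa.
Step 1 — Polytropic n=1.31: T₂ = T₁(V₁/V₂)^(n−1) = 334×(4.90)^0.31 = 547 K; P₂ = P₁(V₁/V₂)^n = 8360 kPa.
W = (P₁V₁−P₂V₂)/(n−1) = (1040×6.64−8360×1.35)/0.31 = -14200 J.
ΔU = nCvΔT = 2.49×20.8×(547−334) = 11000 J.
Q = ΔU + W = -3200 J.
State after step 1: P = 8360 kPa, V = 1.35 L, T = 547 K.
Step 2 — Isothermal: T stays 547 K; PV = const ⇒ V₂ = 8.38 L, P₂ = 1350 kPa.
ΔU = 0 (ideal gas, T constant).
W = nRT ln(V₂/V₁) = 2.49×8.314×547×ln(6.19) = 20600 J.
Q = ΔU + W = 20600 J.
Net over both steps: W = 6430 J, Q = 17400 J, ΔU = 11000 J.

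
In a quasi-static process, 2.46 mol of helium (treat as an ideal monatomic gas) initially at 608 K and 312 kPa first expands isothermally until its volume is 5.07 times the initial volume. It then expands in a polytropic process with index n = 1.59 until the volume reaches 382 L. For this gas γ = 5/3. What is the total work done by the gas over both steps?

V₁ = nRT₁/P₁ = 2.46×8.314×608/312 = 39.9 L.
Step 1 — Isothermal: T stays 608 K; PV = const ⇒ V₂ = 202 L, P₂ = 61.5 kPa.
ΔU = 0 (ideal gas, T constant).
W = nRT ln(V₂/V₁) = 2.46×8.314×608×ln(5.07) = 20200 J.
Q = ΔU + W = 20200 J.
State after step 1: P = 61.5 kPa, V = 202 L, T = 608 K.
Step 2 — Polytropic n=1.59: T₂ = T₁(V₁/V₂)^(n−1) = 608×(0.529)^0.59 = 418 K; P₂ = P₁(V₁/V₂)^n = 22.4 kPa.
W = (P₁V₁−P₂V₂)/(n−1) = (61.5×202−22.4×382)/0.59 = 6600 J.
ΔU = nCvΔT = 2.46×12.5×(418−608) = -5840 J.
Q = ΔU + W = 759 J.
Net over both steps: W = 26800 J, Q = 20900 J, ΔU = -5840 J.

26800 J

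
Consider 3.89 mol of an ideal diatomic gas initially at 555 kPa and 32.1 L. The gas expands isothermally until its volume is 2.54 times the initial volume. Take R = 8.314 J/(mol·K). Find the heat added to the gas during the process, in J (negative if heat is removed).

T₁ = P₁V₁/(nR) = 555×32.1/(3.89×8.314) = 551 K.
Isothermal: T stays 551 K; PV = const ⇒ V₂ = 81.5 L, P₂ = 219 kPa.
ΔU = 0 (ideal gas, T constant).
W = nRT ln(V₂/V₁) = 3.89×8.314×551×ln(2.54) = 16600 J.
Q = ΔU + W = 16600 J.

16600 J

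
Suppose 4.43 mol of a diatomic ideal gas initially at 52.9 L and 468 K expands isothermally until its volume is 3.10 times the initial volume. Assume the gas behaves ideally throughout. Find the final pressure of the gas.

105 kPa

P₁ = nRT₁/V₁ = 4.43×8.314×468/52.9 = 326 kPa.
Isothermal: T stays 468 K; PV = const ⇒ V₂ = 164 L, P₂ = 105 kPa.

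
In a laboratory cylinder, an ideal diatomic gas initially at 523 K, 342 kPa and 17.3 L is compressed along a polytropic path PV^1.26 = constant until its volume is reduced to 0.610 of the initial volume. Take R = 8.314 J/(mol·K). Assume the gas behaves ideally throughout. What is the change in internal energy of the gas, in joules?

n = P₁V₁/(RT₁) = 342×17.3/(8.314×523) = 1.36 mol.
Polytropic n=1.26: T₂ = T₁(V₁/V₂)^(n−1) = 523×(1.64)^0.26 = 595 K; P₂ = P₁(V₁/V₂)^n = 638 kPa.
For an ideal gas ΔU = nCvΔT with Cv = (5/2)R = 20.8 J/(mol·K).
ΔU = 1.36×20.8×(595−523) = 2030 J.

2030 J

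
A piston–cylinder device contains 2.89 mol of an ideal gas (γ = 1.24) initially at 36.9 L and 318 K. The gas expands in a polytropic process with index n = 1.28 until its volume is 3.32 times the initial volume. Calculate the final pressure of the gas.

44.6 kPa

P₁ = nRT₁/V₁ = 2.89×8.314×318/36.9 = 207 kPa.
Polytropic n=1.28: T₂ = T₁(V₁/V₂)^(n−1) = 318×(0.301)^0.28 = 227 K; P₂ = P₁(V₁/V₂)^n = 44.6 kPa.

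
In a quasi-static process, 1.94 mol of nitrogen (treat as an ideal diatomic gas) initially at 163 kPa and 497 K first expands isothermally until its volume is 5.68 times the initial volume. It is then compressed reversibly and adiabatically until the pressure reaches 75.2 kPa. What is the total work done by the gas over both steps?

7570 J

V₁ = nRT₁/P₁ = 1.94×8.314×497/163 = 49.2 L.
Step 1 — Isothermal: T stays 497 K; PV = const ⇒ V₂ = 279 L, P₂ = 28.7 kPa.
ΔU = 0 (ideal gas, T constant).
W = nRT ln(V₂/V₁) = 1.94×8.314×497×ln(5.68) = 13900 J.
Q = ΔU + W = 13900 J.
State after step 1: P = 28.7 kPa, V = 279 L, T = 497 K.
Step 2 — Adiabatic: T₂/T₁ = (P₂/P₁)^((γ−1)/γ) ⇒ T₂ = 497×(2.62)^0.286 = 654 K; V₂ = 140 L.
ΔU = nCvΔT = 1.94×20.8×(654−497) = 6350 J.
Q = 0 for an adiabatic process, so W = −ΔU = -6350 J.
Net over both steps: W = 7570 J, Q = 13900 J, ΔU = 6350 J.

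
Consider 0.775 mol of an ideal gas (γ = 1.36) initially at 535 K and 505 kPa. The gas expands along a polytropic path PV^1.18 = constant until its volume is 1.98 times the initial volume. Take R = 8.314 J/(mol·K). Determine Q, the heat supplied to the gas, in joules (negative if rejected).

1110 J

V₁ = nRT₁/P₁ = 0.775×8.314×535/505 = 6.83 L.
Polytropic n=1.18: T₂ = T₁(V₁/V₂)^(n−1) = 535×(0.505)^0.18 = 473 K; P₂ = P₁(V₁/V₂)^n = 226 kPa.
W = (P₁V₁−P₂V₂)/(n−1) = (505×6.83−226×13.5)/0.18 = 2220 J.
ΔU = nCvΔT = 0.775×23.1×(473−535) = -1110 J.
Q = ΔU + W = 1110 J.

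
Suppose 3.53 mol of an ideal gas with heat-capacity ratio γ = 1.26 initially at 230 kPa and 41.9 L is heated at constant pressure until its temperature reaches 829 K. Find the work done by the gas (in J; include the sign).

14700 J

T₁ = P₁V₁/(nR) = 230×41.9/(3.53×8.314) = 328 K.
Isobaric: P stays 230 kPa; V/T = const ⇒ T₂ = 829 K, V₂ = 106 L.
W = PΔV = 230×(106−41.9) kPa·L = 14700 J.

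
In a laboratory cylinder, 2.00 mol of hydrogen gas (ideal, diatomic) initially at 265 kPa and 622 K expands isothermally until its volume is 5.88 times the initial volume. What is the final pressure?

45.1 kPa

V₁ = nRT₁/P₁ = 2.00×8.314×622/265 = 39.0 L.
Isothermal: T stays 622 K; PV = const ⇒ V₂ = 229 L, P₂ = 45.1 kPa.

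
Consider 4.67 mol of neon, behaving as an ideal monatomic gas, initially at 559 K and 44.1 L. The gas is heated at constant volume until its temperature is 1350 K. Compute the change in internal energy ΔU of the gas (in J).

46100 J

P₁ = nRT₁/V₁ = 4.67×8.314×559/44.1 = 492 kPa.
Isochoric: V stays 44.1 L; P/T = const ⇒ T₂ = 1350 K, P₂ = 1190 kPa.
For an ideal gas ΔU = nCvΔT with Cv = (3/2)R = 12.5 J/(mol·K).
ΔU = 4.67×12.5×(1350−559) = 46100 J.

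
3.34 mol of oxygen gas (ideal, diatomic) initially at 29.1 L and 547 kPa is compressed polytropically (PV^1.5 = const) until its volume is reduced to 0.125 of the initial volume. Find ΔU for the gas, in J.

72800 J

T₁ = P₁V₁/(nR) = 547×29.1/(3.34×8.314) = 573 K.
Polytropic n=1.5: T₂ = T₁(V₁/V₂)^(n−1) = 573×(8.00)^0.50 = 1620 K; P₂ = P₁(V₁/V₂)^n = 12400 kPa.
For an ideal gas ΔU = nCvΔT with Cv = (5/2)R = 20.8 J/(mol·K).
ΔU = 3.34×20.8×(1620−573) = 72800 J.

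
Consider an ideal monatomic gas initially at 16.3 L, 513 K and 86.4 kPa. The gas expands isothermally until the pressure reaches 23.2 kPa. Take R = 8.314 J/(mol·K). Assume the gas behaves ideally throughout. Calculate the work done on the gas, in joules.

n = P₁V₁/(RT₁) = 86.4×16.3/(8.314×513) = 0.330 mol.
Isothermal: T stays 513 K; PV = const ⇒ V₂ = 60.7 L, P₂ = 23.2 kPa.
W = nRT ln(V₂/V₁) = 0.330×8.314×513×ln(3.72) = 1850 J.
Work done on the gas = −W_by = -1850 J.

-1850 J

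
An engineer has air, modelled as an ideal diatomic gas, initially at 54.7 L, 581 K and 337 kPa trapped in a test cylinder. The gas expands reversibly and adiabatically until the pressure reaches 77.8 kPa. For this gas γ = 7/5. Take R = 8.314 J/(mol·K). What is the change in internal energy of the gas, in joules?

n = P₁V₁/(RT₁) = 337×54.7/(8.314×581) = 3.82 mol.
Adiabatic: T₂/T₁ = (P₂/P₁)^((γ−1)/γ) ⇒ T₂ = 581×(0.231)^0.286 = 382 K; V₂ = 156 L.
For an ideal gas ΔU = nCvΔT with Cv = (5/2)R = 20.8 J/(mol·K).
ΔU = 3.82×20.8×(382−581) = -15800 J.

-15800 J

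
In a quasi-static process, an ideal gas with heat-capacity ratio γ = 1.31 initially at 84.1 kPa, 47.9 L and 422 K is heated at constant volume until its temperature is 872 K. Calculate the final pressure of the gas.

174 kPa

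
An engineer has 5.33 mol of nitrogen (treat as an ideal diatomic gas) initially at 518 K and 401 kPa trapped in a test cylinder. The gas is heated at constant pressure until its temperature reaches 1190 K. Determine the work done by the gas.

V₁ = nRT₁/P₁ = 5.33×8.314×518/401 = 57.2 L.
Isobaric: P stays 401 kPa; V/T = const ⇒ T₂ = 1190 K, V₂ = 132 L.
W = PΔV = 401×(132−57.2) kPa·L = 29800 J.

29800 J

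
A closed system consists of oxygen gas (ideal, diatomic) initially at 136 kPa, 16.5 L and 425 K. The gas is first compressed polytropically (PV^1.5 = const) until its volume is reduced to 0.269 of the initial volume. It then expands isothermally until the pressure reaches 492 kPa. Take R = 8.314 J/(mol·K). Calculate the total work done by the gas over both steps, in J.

-1210 J

n = P₁V₁/(RT₁) = 136×16.5/(8.314×425) = 0.635 mol.
Step 1 — Polytropic n=1.5: T₂ = T₁(V₁/V₂)^(n−1) = 425×(3.72)^0.50 = 819 K; P₂ = P₁(V₁/V₂)^n = 975 kPa.
W = (P₁V₁−P₂V₂)/(n−1) = (136×16.5−975×4.44)/0.50 = -4170 J.
ΔU = nCvΔT = 0.635×20.8×(819−425) = 5210 J.
Q = ΔU + W = 1040 J.
State after step 1: P = 975 kPa, V = 4.44 L, T = 819 K.
Step 2 — Isothermal: T stays 819 K; PV = const ⇒ V₂ = 8.79 L, P₂ = 492 kPa.
ΔU = 0 (ideal gas, T constant).
W = nRT ln(V₂/V₁) = 0.635×8.314×819×ln(1.98) = 2960 J.
Q = ΔU + W = 2960 J.
Net over both steps: W = -1210 J, Q = 4000 J, ΔU = 5210 J.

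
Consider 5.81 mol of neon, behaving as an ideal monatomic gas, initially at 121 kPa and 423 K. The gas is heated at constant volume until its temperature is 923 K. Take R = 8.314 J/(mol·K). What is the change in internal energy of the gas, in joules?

36200 J

V₁ = nRT₁/P₁ = 5.81×8.314×423/121 = 169 L.
Isochoric: V stays 169 L; P/T = const ⇒ T₂ = 923 K, P₂ = 264 kPa.
For an ideal gas ΔU = nCvΔT with Cv = (3/2)R = 12.5 J/(mol·K).
ΔU = 5.81×12.5×(923−423) = 36200 J.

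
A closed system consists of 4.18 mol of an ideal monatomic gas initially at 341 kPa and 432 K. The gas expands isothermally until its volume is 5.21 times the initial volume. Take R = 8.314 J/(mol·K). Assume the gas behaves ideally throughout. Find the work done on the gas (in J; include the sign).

-24800 J

V₁ = nRT₁/P₁ = 4.18×8.314×432/341 = 44.0 L.
Isothermal: T stays 432 K; PV = const ⇒ V₂ = 229 L, P₂ = 65.5 kPa.
W = nRT ln(V₂/V₁) = 4.18×8.314×432×ln(5.21) = 24800 J.
Work done on the gas = −W_by = -24800 J.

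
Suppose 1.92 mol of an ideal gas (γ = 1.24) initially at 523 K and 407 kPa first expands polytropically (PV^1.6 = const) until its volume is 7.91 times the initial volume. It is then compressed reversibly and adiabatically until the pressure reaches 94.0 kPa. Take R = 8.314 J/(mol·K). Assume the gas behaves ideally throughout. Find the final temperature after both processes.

V₁ = nRT₁/P₁ = 1.92×8.314×523/407 = 20.5 L.
Step 1 — Polytropic n=1.6: T₂ = T₁(V₁/V₂)^(n−1) = 523×(0.126)^0.60 = 151 K; P₂ = P₁(V₁/V₂)^n = 14.9 kPa.
W = (P₁V₁−P₂V₂)/(n−1) = (407×20.5−14.9×162)/0.60 = 9890 J.
ΔU = nCvΔT = 1.92×34.6×(151−523) = -24700 J.
Q = ΔU + W = -14800 J.
State after step 1: P = 14.9 kPa, V = 162 L, T = 151 K.
Step 2 — Adiabatic: T₂/T₁ = (P₂/P₁)^((γ−1)/γ) ⇒ T₂ = 151×(6.32)^0.194 = 216 K; V₂ = 36.7 L.
ΔU = nCvΔT = 1.92×34.6×(216−151) = 4310 J.
Q = 0 for an adiabatic process, so W = −ΔU = -4310 J.
Net over both steps: W = 5580 J, Q = -14800 J, ΔU = -20400 J.

216 K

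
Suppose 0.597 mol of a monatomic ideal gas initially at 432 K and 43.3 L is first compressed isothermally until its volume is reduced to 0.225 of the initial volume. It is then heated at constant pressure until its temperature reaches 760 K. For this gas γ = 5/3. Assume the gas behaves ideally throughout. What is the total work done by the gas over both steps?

-1570 J

P₁ = nRT₁/V₁ = 0.597×8.314×432/43.3 = 49.5 kPa.
Step 1 — Isothermal: T stays 432 K; PV = const ⇒ V₂ = 9.74 L, P₂ = 220 kPa.
ΔU = 0 (ideal gas, T constant).
W = nRT ln(V₂/V₁) = 0.597×8.314×432×ln(0.225) = -3200 J.
Q = ΔU + W = -3200 J.
State after step 1: P = 220 kPa, V = 9.74 L, T = 432 K.
Step 2 — Isobaric: P stays 220 kPa; V/T = const ⇒ T₂ = 760 K, V₂ = 17.1 L.
W = PΔV = 220×(17.1−9.74) kPa·L = 1630 J.
ΔU = nCvΔT = 0.597×12.5×(760−432) = 2440 J.
Q = ΔU + W = nCpΔT = 4070 J.
Net over both steps: W = -1570 J, Q = 872 J, ΔU = 2440 J.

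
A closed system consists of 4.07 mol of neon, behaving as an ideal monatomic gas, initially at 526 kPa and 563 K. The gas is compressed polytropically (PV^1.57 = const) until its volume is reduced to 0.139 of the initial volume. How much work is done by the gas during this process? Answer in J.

-69500 J

V₁ = nRT₁/P₁ = 4.07×8.314×563/526 = 36.2 L.
Polytropic n=1.57: T₂ = T₁(V₁/V₂)^(n−1) = 563×(7.19)^0.57 = 1730 K; P₂ = P₁(V₁/V₂)^n = 11700 kPa.
W = (P₁V₁−P₂V₂)/(n−1) = (526×36.2−11700×5.03)/0.57 = -69500 J.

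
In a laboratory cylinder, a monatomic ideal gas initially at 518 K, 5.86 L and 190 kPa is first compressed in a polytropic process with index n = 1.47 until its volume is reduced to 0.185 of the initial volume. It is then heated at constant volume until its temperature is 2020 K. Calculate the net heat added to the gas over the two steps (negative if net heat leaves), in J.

1980 J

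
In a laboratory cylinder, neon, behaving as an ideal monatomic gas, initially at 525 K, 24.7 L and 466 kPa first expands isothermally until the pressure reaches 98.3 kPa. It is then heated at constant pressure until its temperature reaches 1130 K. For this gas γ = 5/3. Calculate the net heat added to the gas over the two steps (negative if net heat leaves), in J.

51100 J

n = P₁V₁/(RT₁) = 466×24.7/(8.314×525) = 2.64 mol.
Step 1 — Isothermal: T stays 525 K; PV = const ⇒ V₂ = 117 L, P₂ = 98.3 kPa.
ΔU = 0 (ideal gas, T constant).
W = nRT ln(V₂/V₁) = 2.64×8.314×525×ln(4.74) = 17900 J.
Q = ΔU + W = 17900 J.
State after step 1: P = 98.3 kPa, V = 117 L, T = 525 K.
Step 2 — Isobaric: P stays 98.3 kPa; V/T = const ⇒ T₂ = 1130 K, V₂ = 252 L.
W = PΔV = 98.3×(252−117) kPa·L = 13300 J.
ΔU = nCvΔT = 2.64×12.5×(1130−525) = 19900 J.
Q = ΔU + W = nCpΔT = 33200 J.
Net over both steps: W = 31200 J, Q = 51100 J, ΔU = 19900 J.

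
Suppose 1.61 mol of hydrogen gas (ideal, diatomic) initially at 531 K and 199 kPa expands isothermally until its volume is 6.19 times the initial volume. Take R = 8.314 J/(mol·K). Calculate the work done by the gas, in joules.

V₁ = nRT₁/P₁ = 1.61×8.314×531/199 = 35.7 L.
Isothermal: T stays 531 K; PV = const ⇒ V₂ = 221 L, P₂ = 32.1 kPa.
W = nRT ln(V₂/V₁) = 1.61×8.314×531×ln(6.19) = 13000 J.

13000 J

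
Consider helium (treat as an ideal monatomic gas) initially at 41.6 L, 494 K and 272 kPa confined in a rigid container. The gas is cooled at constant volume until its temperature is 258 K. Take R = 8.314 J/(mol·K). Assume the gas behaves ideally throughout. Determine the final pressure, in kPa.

142 kPa

Isochoric: V stays 41.6 L; P/T = const ⇒ T₂ = 258 K, P₂ = 142 kPa.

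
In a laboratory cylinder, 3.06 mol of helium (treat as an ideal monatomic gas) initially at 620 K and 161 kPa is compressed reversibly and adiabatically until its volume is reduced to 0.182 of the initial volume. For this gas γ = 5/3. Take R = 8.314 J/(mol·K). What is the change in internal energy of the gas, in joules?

50000 J

V₁ = nRT₁/P₁ = 3.06×8.314×620/161 = 98.0 L.
Adiabatic: TV^(γ−1) = const ⇒ T₂ = 620×(5.49)^0.667 = 1930 K; PV^γ = const ⇒ P₂ = 2750 kPa.
For an ideal gas ΔU = nCvΔT with Cv = (3/2)R = 12.5 J/(mol·K).
ΔU = 3.06×12.5×(1930−620) = 50000 J.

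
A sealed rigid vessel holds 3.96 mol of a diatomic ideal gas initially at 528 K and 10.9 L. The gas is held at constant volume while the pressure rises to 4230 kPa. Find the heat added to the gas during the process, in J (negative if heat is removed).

71800 J

P₁ = nRT₁/V₁ = 3.96×8.314×528/10.9 = 1590 kPa.
Isochoric: V stays 10.9 L; P/T = const ⇒ T₂ = 1400 K, P₂ = 4230 kPa.
W = 0 (no volume change).
ΔU = nCvΔT = 3.96×20.8×(1400−528) = 71800 J.
Q = ΔU = 71800 J.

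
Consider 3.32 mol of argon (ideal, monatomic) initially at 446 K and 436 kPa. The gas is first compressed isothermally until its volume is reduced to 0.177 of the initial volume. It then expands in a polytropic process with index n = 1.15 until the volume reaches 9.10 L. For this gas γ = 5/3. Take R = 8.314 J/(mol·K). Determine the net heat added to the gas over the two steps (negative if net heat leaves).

-15800 J

V₁ = nRT₁/P₁ = 3.32×8.314×446/436 = 28.2 L.
Step 1 — Isothermal: T stays 446 K; PV = const ⇒ V₂ = 5.00 L, P₂ = 2460 kPa.
ΔU = 0 (ideal gas, T constant).
W = nRT ln(V₂/V₁) = 3.32×8.314×446×ln(0.177) = -21300 J.
Q = ΔU + W = -21300 J.
State after step 1: P = 2460 kPa, V = 5.00 L, T = 446 K.
Step 2 — Polytropic n=1.15: T₂ = T₁(V₁/V₂)^(n−1) = 446×(0.549)^0.15 = 408 K; P₂ = P₁(V₁/V₂)^n = 1240 kPa.
W = (P₁V₁−P₂V₂)/(n−1) = (2460×5.00−1240×9.10)/0.15 = 7060 J.
ΔU = nCvΔT = 3.32×12.5×(408−446) = -1590 J.
Q = ΔU + W = 5470 J.
Net over both steps: W = -14300 J, Q = -15800 J, ΔU = -1590 J.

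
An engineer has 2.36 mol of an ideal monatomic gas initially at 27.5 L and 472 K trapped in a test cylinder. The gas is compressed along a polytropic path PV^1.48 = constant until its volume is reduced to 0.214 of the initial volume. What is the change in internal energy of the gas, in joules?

P₁ = nRT₁/V₁ = 2.36×8.314×472/27.5 = 337 kPa.
Polytropic n=1.48: T₂ = T₁(V₁/V₂)^(n−1) = 472×(4.67)^0.48 = 989 K; P₂ = P₁(V₁/V₂)^n = 3300 kPa.
For an ideal gas ΔU = nCvΔT with Cv = (3/2)R = 12.5 J/(mol·K).
ΔU = 2.36×12.5×(989−472) = 15200 J.

15200 J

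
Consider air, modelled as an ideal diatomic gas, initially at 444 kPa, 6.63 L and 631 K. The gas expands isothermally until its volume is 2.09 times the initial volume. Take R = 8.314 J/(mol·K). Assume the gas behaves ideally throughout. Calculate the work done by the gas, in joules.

n = P₁V₁/(RT₁) = 444×6.63/(8.314×631) = 0.561 mol.
Isothermal: T stays 631 K; PV = const ⇒ V₂ = 13.9 L, P₂ = 212 kPa.
W = nRT ln(V₂/V₁) = 0.561×8.314×631×ln(2.09) = 2170 J.

2170 J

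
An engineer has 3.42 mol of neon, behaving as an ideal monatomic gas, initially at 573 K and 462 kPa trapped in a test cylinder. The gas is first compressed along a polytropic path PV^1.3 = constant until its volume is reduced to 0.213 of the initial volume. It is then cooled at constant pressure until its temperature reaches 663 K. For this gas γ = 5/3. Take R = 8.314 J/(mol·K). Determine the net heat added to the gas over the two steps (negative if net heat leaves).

V₁ = nRT₁/P₁ = 3.42×8.314×573/462 = 35.3 L.
Step 1 — Polytropic n=1.3: T₂ = T₁(V₁/V₂)^(n−1) = 573×(4.69)^0.30 = 911 K; P₂ = P₁(V₁/V₂)^n = 3450 kPa.
W = (P₁V₁−P₂V₂)/(n−1) = (462×35.3−3450×7.51)/0.30 = -32100 J.
ΔU = nCvΔT = 3.42×12.5×(911−573) = 14400 J.
Q = ΔU + W = -17600 J.
State after step 1: P = 3450 kPa, V = 7.51 L, T = 911 K.
Step 2 — Isobaric: P stays 3450 kPa; V/T = const ⇒ T₂ = 663 K, V₂ = 5.47 L.
W = PΔV = 3450×(5.47−7.51) kPa·L = -7060 J.
ΔU = nCvΔT = 3.42×12.5×(663−911) = -10600 J.
Q = ΔU + W = nCpΔT = -17600 J.
Net over both steps: W = -39100 J, Q = -35300 J, ΔU = 3840 J.

-35300 J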